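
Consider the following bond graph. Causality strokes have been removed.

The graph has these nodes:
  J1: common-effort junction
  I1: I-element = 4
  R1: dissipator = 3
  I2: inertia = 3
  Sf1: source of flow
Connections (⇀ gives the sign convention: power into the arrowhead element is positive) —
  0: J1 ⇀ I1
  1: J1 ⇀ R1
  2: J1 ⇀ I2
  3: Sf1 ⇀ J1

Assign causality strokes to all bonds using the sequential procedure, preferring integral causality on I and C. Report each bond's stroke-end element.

bond 0 →I1
bond 1 →J1
bond 2 →I2
bond 3 →Sf1

β3 stroke→Sf1  (Sf1 (Sf) sets flow on bond)
β0 stroke→I1  (I1: I, integral causality)
β2 stroke→I2  (I2 integral (f out))
β1 stroke→J1  (closing 0-jn rule on J1)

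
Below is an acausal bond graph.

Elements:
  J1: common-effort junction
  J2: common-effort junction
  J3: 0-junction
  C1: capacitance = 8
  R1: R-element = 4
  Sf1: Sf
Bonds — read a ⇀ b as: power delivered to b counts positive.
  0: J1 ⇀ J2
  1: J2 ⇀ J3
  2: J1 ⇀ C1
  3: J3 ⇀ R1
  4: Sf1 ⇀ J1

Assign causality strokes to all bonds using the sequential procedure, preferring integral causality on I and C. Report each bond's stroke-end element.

bond 0 →J2
bond 1 →J3
bond 2 →J1
bond 3 →R1
bond 4 →Sf1

bond 4 →Sf1  (Sf1: flow source, stroke at near end)
bond 2 →J1  (C1 outputs effort q/C1)
bond 0 →J2  (J1: bond 2 brought effort, rest push out)
bond 1 →J3  (common-e at J2 fixed by 0)
bond 3 →R1  (0-jn J3 has e-setter on 1)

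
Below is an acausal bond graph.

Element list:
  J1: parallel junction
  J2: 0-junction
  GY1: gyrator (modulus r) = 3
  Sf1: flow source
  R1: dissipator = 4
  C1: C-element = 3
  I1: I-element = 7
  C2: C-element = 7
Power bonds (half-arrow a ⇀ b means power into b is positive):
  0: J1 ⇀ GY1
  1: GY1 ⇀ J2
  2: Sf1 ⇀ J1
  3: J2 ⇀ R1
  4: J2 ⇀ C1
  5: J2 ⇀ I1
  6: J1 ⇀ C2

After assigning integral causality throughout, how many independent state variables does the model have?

3  (C1, C2, I1 all integral)

#2 |Sf1  (source Sf1 imposes f)
#4 |J2  (prefer integral on C1)
#1 |GY1  (J2 effort already set via bond 4)
#3 |R1  (0-jn J2 has e-setter on 4)
#5 |I1  (J2: bond 4 brought effort, rest push out)
#0 |GY1  (through GY1, causality inverts; strokes same side of GY1)
#6 |J1  (closing 0-jn rule on J1)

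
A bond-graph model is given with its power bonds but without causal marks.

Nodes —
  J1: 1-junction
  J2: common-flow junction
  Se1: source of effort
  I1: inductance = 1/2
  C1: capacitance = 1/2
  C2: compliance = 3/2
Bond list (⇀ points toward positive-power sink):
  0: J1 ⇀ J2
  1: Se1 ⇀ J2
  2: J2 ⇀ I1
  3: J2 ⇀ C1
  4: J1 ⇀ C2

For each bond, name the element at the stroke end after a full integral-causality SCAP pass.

b0 stroke at J2
b1 stroke at J2
b2 stroke at I1
b3 stroke at J2
b4 stroke at J1

β1 stroke→J2  (Se1 (Se) sets effort on bond)
β2 stroke→I1  (I1 outputs flow p/I1)
β0 stroke→J2  (J2 flow already set via bond 2)
β3 stroke→J2  (J2 flow already set via bond 2)
β4 stroke→J1  (J1: bond 0 brought flow, rest push out)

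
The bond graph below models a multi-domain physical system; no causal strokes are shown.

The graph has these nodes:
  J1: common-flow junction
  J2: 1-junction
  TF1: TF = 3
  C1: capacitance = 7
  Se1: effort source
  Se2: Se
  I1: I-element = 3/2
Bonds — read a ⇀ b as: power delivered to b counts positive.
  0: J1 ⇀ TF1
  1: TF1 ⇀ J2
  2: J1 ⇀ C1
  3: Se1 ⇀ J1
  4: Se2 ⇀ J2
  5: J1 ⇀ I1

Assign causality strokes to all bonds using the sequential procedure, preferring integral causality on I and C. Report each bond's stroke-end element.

#3 stroke→J1  (Se1 (Se) sets effort on bond)
#4 stroke→J2  (source Se2 imposes e)
#1 stroke→TF1  (J2: last free bond brings flow in)
#0 stroke→J1  (TF TF1: opposite of bond 1)
#2 stroke→J1  (C1 integral (e out))
#5 stroke→I1  (only one flow-in slot at J1)

bond 0 |J1
bond 1 |TF1
bond 2 |J1
bond 3 |J1
bond 4 |J2
bond 5 |I1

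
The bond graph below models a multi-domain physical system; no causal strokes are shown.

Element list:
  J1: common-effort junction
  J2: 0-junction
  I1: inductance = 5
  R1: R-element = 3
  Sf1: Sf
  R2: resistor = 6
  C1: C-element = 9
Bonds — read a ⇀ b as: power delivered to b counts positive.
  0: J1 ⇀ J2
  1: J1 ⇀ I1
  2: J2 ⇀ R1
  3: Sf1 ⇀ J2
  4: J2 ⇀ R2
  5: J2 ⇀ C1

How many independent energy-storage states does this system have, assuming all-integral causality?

2  (C1, I1 all integral)

bond 3 |Sf1  (Sf1: flow source, stroke at near end)
bond 1 |I1  (I1 integral (f out))
bond 0 |J1  (J1: last free bond brings effort in)
bond 5 |J2  (C1 outputs effort q/C1)
bond 2 |R1  (0-jn J2 has e-setter on 5)
bond 4 |R2  (J2 effort already set via bond 5)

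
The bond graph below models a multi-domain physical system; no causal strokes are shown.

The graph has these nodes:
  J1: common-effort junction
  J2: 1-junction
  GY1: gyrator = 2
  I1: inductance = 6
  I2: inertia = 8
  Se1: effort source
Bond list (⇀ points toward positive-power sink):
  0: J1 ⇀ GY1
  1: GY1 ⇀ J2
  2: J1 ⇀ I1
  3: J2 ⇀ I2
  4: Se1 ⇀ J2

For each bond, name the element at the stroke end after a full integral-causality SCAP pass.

#4 stroke at J2  (Se1 fixes effort; stroke away)
#2 stroke at I1  (I1 integral (f out))
#0 stroke at J1  (closing 0-jn rule on J1)
#1 stroke at J2  (GY1 both-in/both-out from 0)
#3 stroke at I2  (only one flow-in slot at J2)

#0 stroke→J1
#1 stroke→J2
#2 stroke→I1
#3 stroke→I2
#4 stroke→J2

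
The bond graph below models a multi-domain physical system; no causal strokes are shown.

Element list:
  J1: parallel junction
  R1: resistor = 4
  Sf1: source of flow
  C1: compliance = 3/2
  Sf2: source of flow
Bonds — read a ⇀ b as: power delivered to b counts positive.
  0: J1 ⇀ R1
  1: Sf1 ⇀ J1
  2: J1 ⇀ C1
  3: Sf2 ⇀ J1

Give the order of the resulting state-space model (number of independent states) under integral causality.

bond 1 stroke at Sf1  (Sf1 fixes flow; stroke at Sf1)
bond 3 stroke at Sf2  (Sf2 (Sf) sets flow on bond)
bond 2 stroke at J1  (C1 integral (e out))
bond 0 stroke at R1  (common-e at J1 fixed by 2)

1  (C1 all integral)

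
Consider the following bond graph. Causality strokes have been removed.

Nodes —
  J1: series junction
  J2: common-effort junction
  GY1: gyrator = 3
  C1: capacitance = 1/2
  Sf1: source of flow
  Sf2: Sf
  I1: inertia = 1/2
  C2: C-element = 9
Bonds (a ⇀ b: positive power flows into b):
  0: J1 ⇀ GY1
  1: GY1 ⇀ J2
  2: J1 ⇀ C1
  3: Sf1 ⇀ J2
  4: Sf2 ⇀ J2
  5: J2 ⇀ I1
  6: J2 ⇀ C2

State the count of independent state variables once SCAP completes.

3  (C1, C2, I1 all integral)

β3 stroke at Sf1  (source Sf1 imposes f)
β4 stroke at Sf2  (Sf2 (Sf) sets flow on bond)
β2 stroke at J1  (prefer integral on C1)
β0 stroke at GY1  (only one flow-in slot at J1)
β1 stroke at GY1  (through GY1, causality inverts; strokes same side of GY1)
β5 stroke at I1  (prefer integral on I1)
β6 stroke at J2  (J2 needs exactly one e-in)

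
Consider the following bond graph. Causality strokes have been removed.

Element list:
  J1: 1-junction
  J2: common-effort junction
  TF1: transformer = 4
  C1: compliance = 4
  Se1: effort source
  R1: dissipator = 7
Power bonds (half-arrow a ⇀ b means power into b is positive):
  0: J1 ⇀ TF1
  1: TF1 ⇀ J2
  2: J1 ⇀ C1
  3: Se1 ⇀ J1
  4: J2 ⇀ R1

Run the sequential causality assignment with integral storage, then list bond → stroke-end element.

β0 stroke→TF1
β1 stroke→J2
β2 stroke→J1
β3 stroke→J1
β4 stroke→R1

bond 3 stroke at J1  (Se1: effort source, stroke at far end)
bond 2 stroke at J1  (C1 outputs effort q/C1)
bond 0 stroke at TF1  (closing 1-jn rule on J1)
bond 1 stroke at J2  (TF1 one-in-one-out from 0)
bond 4 stroke at R1  (0-jn J2 has e-setter on 1)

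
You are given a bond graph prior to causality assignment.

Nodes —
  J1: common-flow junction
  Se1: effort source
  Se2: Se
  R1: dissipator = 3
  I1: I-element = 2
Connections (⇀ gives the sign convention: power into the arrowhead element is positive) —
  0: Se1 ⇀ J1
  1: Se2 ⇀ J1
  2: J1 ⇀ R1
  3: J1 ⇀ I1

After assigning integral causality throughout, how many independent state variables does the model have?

1  (I1 all integral)

bond 0 stroke→J1  (source Se1 imposes e)
bond 1 stroke→J1  (source Se2 imposes e)
bond 3 stroke→I1  (I1 outputs flow p/I1)
bond 2 stroke→J1  (common-f at J1 fixed by 3)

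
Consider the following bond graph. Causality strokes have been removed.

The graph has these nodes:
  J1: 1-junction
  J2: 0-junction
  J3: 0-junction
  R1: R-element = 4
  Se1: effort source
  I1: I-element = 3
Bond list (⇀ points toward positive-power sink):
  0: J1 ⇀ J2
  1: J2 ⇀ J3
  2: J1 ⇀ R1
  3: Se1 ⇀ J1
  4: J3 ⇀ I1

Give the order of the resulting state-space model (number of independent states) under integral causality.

1  (I1 all integral)

b3 |J1  (Se1 fixes effort; stroke away)
b4 |I1  (I1 outputs flow p/I1)
b1 |J3  (only one effort-in slot at J3)
b0 |J2  (only one effort-in slot at J2)
b2 |J1  (J1 flow already set via bond 0)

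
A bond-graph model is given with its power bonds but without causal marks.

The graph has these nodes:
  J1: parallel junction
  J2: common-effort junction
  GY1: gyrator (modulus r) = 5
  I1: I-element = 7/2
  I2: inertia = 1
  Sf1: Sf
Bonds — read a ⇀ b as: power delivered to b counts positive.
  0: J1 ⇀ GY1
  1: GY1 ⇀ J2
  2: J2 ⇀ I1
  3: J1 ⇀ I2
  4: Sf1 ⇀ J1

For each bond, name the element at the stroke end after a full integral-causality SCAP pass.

b4 |Sf1  (source Sf1 imposes f)
b2 |I1  (prefer integral on I1)
b1 |J2  (J2 needs exactly one e-in)
b0 |J1  (through GY1, causality inverts; strokes same side of GY1)
b3 |I2  (0-jn J1 has e-setter on 0)

#0 stroke at J1
#1 stroke at J2
#2 stroke at I1
#3 stroke at I2
#4 stroke at Sf1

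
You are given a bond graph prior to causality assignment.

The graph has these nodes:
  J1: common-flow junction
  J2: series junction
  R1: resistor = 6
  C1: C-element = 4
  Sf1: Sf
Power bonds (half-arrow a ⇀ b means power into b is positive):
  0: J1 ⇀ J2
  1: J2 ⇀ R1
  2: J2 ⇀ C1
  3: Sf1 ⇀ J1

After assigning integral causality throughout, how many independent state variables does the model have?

1  (C1 all integral)

b3 →Sf1  (Sf1: flow source, stroke at near end)
b0 →J1  (1-jn J1 has f-setter on 3)
b1 →J2  (J2: bond 0 brought flow, rest push out)
b2 →J2  (J2 flow already set via bond 0)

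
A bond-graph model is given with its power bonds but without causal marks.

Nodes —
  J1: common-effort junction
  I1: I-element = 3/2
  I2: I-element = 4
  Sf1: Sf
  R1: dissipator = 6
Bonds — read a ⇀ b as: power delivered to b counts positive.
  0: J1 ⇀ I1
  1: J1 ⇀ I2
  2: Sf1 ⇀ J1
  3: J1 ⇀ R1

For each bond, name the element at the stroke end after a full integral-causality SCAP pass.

bond 2 →Sf1  (Sf1 (Sf) sets flow on bond)
bond 0 →I1  (prefer integral on I1)
bond 1 →I2  (prefer integral on I2)
bond 3 →J1  (J1: last free bond brings effort in)

bond 0 stroke at I1
bond 1 stroke at I2
bond 2 stroke at Sf1
bond 3 stroke at J1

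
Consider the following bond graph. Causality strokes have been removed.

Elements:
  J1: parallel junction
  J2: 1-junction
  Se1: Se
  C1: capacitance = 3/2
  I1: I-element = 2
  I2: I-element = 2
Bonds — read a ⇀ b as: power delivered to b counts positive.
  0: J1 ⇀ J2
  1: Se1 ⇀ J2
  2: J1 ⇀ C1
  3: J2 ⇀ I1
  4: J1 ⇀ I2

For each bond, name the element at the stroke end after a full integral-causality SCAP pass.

#0 stroke at J2
#1 stroke at J2
#2 stroke at J1
#3 stroke at I1
#4 stroke at I2

β1 →J2  (Se1 fixes effort; stroke away)
β2 →J1  (C1 integral (e out))
β0 →J2  (common-e at J1 fixed by 2)
β4 →I2  (J1 effort already set via bond 2)
β3 →I1  (only one flow-in slot at J2)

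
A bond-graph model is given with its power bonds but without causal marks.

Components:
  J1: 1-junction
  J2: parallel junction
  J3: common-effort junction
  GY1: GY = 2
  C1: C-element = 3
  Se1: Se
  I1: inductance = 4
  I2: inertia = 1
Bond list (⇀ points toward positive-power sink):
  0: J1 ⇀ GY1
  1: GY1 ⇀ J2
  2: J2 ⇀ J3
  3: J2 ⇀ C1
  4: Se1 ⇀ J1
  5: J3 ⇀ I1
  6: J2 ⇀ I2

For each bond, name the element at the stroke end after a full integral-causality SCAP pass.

β0 stroke at GY1
β1 stroke at GY1
β2 stroke at J3
β3 stroke at J2
β4 stroke at J1
β5 stroke at I1
β6 stroke at I2

#4 |J1  (source Se1 imposes e)
#0 |GY1  (only one flow-in slot at J1)
#1 |GY1  (GY1 both-in/both-out from 0)
#3 |J2  (C1 outputs effort q/C1)
#2 |J3  (common-e at J2 fixed by 3)
#6 |I2  (J2 effort already set via bond 3)
#5 |I1  (J3 effort already set via bond 2)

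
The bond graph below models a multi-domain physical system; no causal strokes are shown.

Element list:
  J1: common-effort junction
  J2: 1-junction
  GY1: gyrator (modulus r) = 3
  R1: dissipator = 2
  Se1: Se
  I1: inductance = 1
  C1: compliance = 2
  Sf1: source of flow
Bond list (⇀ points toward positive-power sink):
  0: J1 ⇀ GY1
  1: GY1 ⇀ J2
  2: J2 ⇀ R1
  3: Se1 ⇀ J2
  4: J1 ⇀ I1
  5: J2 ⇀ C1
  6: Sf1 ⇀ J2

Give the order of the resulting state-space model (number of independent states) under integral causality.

2  (C1, I1 all integral)

bond 3 |J2  (Se1 fixes effort; stroke away)
bond 6 |Sf1  (Sf1 fixes flow; stroke at Sf1)
bond 1 |J2  (J2 flow already set via bond 6)
bond 2 |J2  (1-jn J2 has f-setter on 6)
bond 5 |J2  (J2 flow already set via bond 6)
bond 0 |J1  (through GY1, causality inverts; strokes same side of GY1)
bond 4 |I1  (common-e at J1 fixed by 0)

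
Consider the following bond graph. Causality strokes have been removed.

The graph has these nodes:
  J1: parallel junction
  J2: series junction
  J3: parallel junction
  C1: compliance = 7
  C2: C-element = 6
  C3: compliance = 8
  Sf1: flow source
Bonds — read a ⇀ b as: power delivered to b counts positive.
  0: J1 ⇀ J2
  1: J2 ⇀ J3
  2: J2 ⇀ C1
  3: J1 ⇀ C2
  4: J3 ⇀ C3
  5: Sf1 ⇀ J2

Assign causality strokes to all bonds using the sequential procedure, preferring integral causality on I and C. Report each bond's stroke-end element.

bond 5 stroke at Sf1  (Sf1 (Sf) sets flow on bond)
bond 0 stroke at J2  (J2: bond 5 brought flow, rest push out)
bond 1 stroke at J2  (J2 flow already set via bond 5)
bond 2 stroke at J2  (1-jn J2 has f-setter on 5)
bond 4 stroke at J3  (J3: last free bond brings effort in)
bond 3 stroke at J1  (J1 needs exactly one e-in)

#0 |J2
#1 |J2
#2 |J2
#3 |J1
#4 |J3
#5 |Sf1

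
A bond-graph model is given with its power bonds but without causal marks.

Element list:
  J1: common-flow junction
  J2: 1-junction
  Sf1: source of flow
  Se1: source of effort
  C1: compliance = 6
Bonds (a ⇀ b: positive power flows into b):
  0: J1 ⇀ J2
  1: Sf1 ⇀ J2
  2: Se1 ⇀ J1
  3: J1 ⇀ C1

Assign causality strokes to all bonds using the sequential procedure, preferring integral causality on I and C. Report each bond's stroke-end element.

b0 |J2
b1 |Sf1
b2 |J1
b3 |J1

#1 stroke at Sf1  (source Sf1 imposes f)
#2 stroke at J1  (Se1 (Se) sets effort on bond)
#0 stroke at J2  (J2 flow already set via bond 1)
#3 stroke at J1  (common-f at J1 fixed by 0)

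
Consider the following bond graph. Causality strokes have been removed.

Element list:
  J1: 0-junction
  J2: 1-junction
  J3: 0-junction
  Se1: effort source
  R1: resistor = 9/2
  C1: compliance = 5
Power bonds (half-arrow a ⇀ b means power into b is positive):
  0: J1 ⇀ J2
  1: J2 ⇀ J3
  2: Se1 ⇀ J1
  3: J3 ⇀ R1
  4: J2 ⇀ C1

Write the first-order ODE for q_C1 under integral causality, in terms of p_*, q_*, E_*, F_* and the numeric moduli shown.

β2 stroke→J1  (Se1: effort source, stroke at far end)
β0 stroke→J2  (common-e at J1 fixed by 2)
β4 stroke→J2  (C1 outputs effort q/C1)
β1 stroke→J3  (J2 needs exactly one f-in)
β3 stroke→R1  (common-e at J3 fixed by 1)

dq_C1/dt = 2*E_Se1/9 - 2*q_C1/45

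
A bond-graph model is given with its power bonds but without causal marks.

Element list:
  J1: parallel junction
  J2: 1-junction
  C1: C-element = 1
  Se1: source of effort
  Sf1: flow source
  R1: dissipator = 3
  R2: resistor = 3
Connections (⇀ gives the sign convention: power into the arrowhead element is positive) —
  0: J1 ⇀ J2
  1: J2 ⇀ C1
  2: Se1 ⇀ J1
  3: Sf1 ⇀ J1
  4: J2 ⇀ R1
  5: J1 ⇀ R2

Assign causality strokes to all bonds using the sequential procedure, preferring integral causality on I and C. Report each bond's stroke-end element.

#2 →J1  (source Se1 imposes e)
#3 →Sf1  (source Sf1 imposes f)
#0 →J2  (J1 effort already set via bond 2)
#5 →R2  (J1 effort already set via bond 2)
#1 →J2  (C1 outputs effort q/C1)
#4 →R1  (only one flow-in slot at J2)

b0 stroke at J2
b1 stroke at J2
b2 stroke at J1
b3 stroke at Sf1
b4 stroke at R1
b5 stroke at R2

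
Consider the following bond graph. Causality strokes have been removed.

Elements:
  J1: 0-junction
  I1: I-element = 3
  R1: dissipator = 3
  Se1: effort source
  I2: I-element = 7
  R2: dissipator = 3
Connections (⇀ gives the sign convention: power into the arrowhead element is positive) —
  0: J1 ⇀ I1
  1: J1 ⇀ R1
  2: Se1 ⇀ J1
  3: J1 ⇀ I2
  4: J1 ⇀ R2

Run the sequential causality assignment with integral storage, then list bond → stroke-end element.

#2 |J1  (Se1: effort source, stroke at far end)
#0 |I1  (0-jn J1 has e-setter on 2)
#1 |R1  (common-e at J1 fixed by 2)
#3 |I2  (J1: bond 2 brought effort, rest push out)
#4 |R2  (J1 effort already set via bond 2)

b0 →I1
b1 →R1
b2 →J1
b3 →I2
b4 →R2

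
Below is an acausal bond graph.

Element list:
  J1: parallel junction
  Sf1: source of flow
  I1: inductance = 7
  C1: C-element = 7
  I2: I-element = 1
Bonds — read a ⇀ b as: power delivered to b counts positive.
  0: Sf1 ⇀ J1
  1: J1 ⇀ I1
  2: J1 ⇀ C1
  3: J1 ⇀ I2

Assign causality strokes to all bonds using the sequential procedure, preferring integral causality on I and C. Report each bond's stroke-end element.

β0 stroke→Sf1  (Sf1: flow source, stroke at near end)
β1 stroke→I1  (I1: I, integral causality)
β2 stroke→J1  (C1 integral (e out))
β3 stroke→I2  (common-e at J1 fixed by 2)

β0 stroke→Sf1
β1 stroke→I1
β2 stroke→J1
β3 stroke→I2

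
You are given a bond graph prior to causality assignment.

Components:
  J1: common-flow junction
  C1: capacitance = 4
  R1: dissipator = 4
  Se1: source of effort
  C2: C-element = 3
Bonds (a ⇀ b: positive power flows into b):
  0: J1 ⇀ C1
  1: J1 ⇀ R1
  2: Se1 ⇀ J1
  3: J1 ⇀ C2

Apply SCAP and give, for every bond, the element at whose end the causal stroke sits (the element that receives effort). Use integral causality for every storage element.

#2 stroke at J1  (source Se1 imposes e)
#0 stroke at J1  (C1: C, integral causality)
#3 stroke at J1  (prefer integral on C2)
#1 stroke at R1  (J1 needs exactly one f-in)

bond 0 stroke→J1
bond 1 stroke→R1
bond 2 stroke→J1
bond 3 stroke→J1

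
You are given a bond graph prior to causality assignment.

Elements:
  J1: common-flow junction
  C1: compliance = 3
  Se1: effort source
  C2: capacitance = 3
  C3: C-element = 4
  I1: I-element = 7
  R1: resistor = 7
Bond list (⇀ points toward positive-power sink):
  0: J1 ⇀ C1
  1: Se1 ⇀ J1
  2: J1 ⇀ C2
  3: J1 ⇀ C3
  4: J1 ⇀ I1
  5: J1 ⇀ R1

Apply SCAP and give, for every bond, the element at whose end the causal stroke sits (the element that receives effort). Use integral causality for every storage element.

b0 stroke→J1
b1 stroke→J1
b2 stroke→J1
b3 stroke→J1
b4 stroke→I1
b5 stroke→J1

β1 |J1  (Se1 fixes effort; stroke away)
β0 |J1  (prefer integral on C1)
β2 |J1  (C2: C, integral causality)
β3 |J1  (C3 integral (e out))
β4 |I1  (I1 outputs flow p/I1)
β5 |J1  (common-f at J1 fixed by 4)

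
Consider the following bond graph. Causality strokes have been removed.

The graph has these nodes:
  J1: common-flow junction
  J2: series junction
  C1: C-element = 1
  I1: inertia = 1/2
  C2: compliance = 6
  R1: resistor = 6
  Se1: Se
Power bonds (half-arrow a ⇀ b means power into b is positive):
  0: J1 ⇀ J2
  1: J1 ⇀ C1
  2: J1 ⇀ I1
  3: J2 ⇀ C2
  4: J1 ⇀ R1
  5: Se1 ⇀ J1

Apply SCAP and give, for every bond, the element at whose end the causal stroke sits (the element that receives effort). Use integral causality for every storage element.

bond 5 stroke at J1  (Se1 fixes effort; stroke away)
bond 1 stroke at J1  (C1: C, integral causality)
bond 2 stroke at I1  (prefer integral on I1)
bond 0 stroke at J1  (J1: bond 2 brought flow, rest push out)
bond 4 stroke at J1  (common-f at J1 fixed by 2)
bond 3 stroke at J2  (J2 flow already set via bond 0)

β0 stroke→J1
β1 stroke→J1
β2 stroke→I1
β3 stroke→J2
β4 stroke→J1
β5 stroke→J1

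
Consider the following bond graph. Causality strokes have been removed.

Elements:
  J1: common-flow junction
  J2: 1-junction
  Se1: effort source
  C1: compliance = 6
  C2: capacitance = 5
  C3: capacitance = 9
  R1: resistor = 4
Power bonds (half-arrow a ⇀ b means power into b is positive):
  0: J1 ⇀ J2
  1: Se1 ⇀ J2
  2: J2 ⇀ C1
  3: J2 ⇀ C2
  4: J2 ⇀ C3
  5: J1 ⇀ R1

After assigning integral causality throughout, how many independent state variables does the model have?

b1 stroke→J2  (Se1 (Se) sets effort on bond)
b2 stroke→J2  (C1 integral (e out))
b3 stroke→J2  (C2 integral (e out))
b4 stroke→J2  (C3 outputs effort q/C3)
b0 stroke→J1  (J2: last free bond brings flow in)
b5 stroke→R1  (J1 needs exactly one f-in)

3  (C1, C2, C3 all integral)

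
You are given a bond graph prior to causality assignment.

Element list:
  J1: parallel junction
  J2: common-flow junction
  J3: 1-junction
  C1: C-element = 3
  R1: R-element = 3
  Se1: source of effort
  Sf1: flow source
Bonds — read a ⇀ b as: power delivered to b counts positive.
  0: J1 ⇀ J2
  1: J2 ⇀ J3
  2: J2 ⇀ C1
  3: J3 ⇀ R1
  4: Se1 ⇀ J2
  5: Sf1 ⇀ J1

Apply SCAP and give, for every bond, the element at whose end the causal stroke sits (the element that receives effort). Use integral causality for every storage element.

#4 |J2  (Se1: effort source, stroke at far end)
#5 |Sf1  (Sf1: flow source, stroke at near end)
#0 |J1  (only one effort-in slot at J1)
#1 |J2  (J2: bond 0 brought flow, rest push out)
#2 |J2  (common-f at J2 fixed by 0)
#3 |J3  (J3: bond 1 brought flow, rest push out)

bond 0 stroke→J1
bond 1 stroke→J2
bond 2 stroke→J2
bond 3 stroke→J3
bond 4 stroke→J2
bond 5 stroke→Sf1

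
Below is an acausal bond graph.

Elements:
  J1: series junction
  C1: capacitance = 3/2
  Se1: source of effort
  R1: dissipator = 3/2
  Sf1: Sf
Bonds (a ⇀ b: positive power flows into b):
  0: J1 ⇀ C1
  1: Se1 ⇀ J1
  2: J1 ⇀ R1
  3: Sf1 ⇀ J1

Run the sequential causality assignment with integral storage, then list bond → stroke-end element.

#0 stroke→J1
#1 stroke→J1
#2 stroke→J1
#3 stroke→Sf1

β1 stroke→J1  (Se1 fixes effort; stroke away)
β3 stroke→Sf1  (Sf1: flow source, stroke at near end)
β0 stroke→J1  (J1: bond 3 brought flow, rest push out)
β2 stroke→J1  (common-f at J1 fixed by 3)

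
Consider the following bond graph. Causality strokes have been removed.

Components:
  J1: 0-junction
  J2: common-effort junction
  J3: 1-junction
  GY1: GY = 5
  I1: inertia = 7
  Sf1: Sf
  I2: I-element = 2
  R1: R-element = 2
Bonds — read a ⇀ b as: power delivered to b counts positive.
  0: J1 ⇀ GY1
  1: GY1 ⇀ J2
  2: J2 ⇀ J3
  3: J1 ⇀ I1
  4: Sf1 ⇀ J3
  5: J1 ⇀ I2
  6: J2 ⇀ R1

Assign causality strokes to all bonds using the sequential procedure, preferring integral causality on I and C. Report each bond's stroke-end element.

#4 stroke at Sf1  (Sf1 (Sf) sets flow on bond)
#2 stroke at J3  (1-jn J3 has f-setter on 4)
#3 stroke at I1  (I1 integral (f out))
#5 stroke at I2  (prefer integral on I2)
#0 stroke at J1  (J1 needs exactly one e-in)
#1 stroke at J2  (GY GY1: same side as bond 0)
#6 stroke at R1  (J2: bond 1 brought effort, rest push out)

bond 0 →J1
bond 1 →J2
bond 2 →J3
bond 3 →I1
bond 4 →Sf1
bond 5 →I2
bond 6 →R1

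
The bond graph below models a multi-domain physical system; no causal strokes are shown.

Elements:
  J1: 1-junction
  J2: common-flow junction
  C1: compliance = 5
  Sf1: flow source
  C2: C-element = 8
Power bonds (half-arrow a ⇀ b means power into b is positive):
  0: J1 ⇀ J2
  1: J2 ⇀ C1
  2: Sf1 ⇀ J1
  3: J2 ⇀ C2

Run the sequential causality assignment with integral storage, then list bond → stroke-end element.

#2 →Sf1  (source Sf1 imposes f)
#0 →J1  (J1 flow already set via bond 2)
#1 →J2  (1-jn J2 has f-setter on 0)
#3 →J2  (J2 flow already set via bond 0)

#0 |J1
#1 |J2
#2 |Sf1
#3 |J2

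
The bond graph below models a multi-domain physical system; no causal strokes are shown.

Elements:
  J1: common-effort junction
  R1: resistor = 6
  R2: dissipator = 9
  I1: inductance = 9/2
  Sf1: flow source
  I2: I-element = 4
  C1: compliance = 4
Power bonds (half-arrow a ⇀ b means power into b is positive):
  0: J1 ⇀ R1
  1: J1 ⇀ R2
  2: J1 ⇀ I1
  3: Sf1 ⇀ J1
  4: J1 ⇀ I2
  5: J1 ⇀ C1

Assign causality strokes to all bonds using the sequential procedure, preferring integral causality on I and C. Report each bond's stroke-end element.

#3 →Sf1  (source Sf1 imposes f)
#2 →I1  (I1 integral (f out))
#4 →I2  (prefer integral on I2)
#5 →J1  (prefer integral on C1)
#0 →R1  (J1: bond 5 brought effort, rest push out)
#1 →R2  (J1: bond 5 brought effort, rest push out)

#0 →R1
#1 →R2
#2 →I1
#3 →Sf1
#4 →I2
#5 →J1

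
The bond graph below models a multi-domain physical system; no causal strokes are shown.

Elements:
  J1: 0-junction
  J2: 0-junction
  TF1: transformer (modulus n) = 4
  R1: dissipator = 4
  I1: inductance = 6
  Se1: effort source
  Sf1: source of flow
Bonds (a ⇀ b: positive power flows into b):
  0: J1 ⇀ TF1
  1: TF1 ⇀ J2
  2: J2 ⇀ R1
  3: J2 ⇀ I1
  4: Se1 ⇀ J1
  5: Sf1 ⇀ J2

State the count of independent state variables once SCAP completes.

1  (I1 all integral)

#4 |J1  (Se1: effort source, stroke at far end)
#5 |Sf1  (Sf1 fixes flow; stroke at Sf1)
#0 |TF1  (common-e at J1 fixed by 4)
#1 |J2  (through TF1, causality passes straight; one stroke at TF1)
#2 |R1  (0-jn J2 has e-setter on 1)
#3 |I1  (0-jn J2 has e-setter on 1)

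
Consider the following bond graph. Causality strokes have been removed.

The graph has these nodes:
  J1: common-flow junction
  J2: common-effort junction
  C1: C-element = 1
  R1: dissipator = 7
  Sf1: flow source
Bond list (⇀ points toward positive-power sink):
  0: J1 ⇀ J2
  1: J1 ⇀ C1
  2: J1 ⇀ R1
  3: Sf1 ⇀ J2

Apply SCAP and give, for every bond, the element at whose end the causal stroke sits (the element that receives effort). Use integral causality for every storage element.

b3 →Sf1  (Sf1 fixes flow; stroke at Sf1)
b0 →J2  (only one effort-in slot at J2)
b1 →J1  (common-f at J1 fixed by 0)
b2 →J1  (J1 flow already set via bond 0)

#0 |J2
#1 |J1
#2 |J1
#3 |Sf1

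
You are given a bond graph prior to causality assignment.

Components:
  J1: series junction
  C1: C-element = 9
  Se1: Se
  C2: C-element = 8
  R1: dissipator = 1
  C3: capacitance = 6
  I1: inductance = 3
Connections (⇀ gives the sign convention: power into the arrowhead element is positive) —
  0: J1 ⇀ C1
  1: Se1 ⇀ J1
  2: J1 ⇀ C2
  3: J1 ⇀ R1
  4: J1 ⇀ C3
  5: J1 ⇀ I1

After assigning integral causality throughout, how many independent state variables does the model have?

b1 stroke→J1  (Se1 (Se) sets effort on bond)
b0 stroke→J1  (prefer integral on C1)
b2 stroke→J1  (C2 outputs effort q/C2)
b4 stroke→J1  (C3: C, integral causality)
b5 stroke→I1  (I1: I, integral causality)
b3 stroke→J1  (J1 flow already set via bond 5)

4  (C1, C2, C3, I1 all integral)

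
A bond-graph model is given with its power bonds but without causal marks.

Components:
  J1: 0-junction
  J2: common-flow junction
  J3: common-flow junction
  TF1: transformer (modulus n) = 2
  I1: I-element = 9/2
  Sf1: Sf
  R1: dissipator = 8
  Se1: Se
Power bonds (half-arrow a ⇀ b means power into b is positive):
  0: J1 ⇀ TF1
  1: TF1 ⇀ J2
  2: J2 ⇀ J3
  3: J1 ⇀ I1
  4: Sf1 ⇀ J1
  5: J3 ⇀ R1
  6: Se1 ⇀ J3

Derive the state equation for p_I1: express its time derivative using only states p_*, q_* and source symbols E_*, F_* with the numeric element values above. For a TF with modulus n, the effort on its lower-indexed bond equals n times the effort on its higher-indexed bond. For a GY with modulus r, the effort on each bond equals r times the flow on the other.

β4 |Sf1  (Sf1 (Sf) sets flow on bond)
β6 |J3  (Se1 (Se) sets effort on bond)
β3 |I1  (I1 integral (f out))
β0 |J1  (J1 needs exactly one e-in)
β1 |TF1  (TF1 one-in-one-out from 0)
β2 |J2  (common-f at J2 fixed by 1)
β5 |J3  (common-f at J3 fixed by 2)

dp_I1/dt = -2*E_Se1 + 32*F_Sf1 - 64*p_I1/9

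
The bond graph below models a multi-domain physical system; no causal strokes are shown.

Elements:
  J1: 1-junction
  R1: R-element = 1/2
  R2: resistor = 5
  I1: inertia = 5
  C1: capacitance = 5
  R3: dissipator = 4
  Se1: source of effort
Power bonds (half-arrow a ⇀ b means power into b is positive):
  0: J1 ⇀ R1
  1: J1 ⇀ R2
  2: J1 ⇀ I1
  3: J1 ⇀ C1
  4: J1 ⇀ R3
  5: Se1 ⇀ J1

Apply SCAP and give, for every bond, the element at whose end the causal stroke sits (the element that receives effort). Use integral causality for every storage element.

#5 |J1  (source Se1 imposes e)
#2 |I1  (I1 integral (f out))
#0 |J1  (J1: bond 2 brought flow, rest push out)
#1 |J1  (J1: bond 2 brought flow, rest push out)
#3 |J1  (J1: bond 2 brought flow, rest push out)
#4 |J1  (J1: bond 2 brought flow, rest push out)

b0 →J1
b1 →J1
b2 →I1
b3 →J1
b4 →J1
b5 →J1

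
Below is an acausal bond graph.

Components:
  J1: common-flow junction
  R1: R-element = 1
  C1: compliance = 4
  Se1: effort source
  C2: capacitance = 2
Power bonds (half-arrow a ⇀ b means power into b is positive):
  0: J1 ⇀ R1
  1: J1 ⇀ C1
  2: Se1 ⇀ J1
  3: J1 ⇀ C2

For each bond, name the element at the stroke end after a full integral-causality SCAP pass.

#0 stroke at R1
#1 stroke at J1
#2 stroke at J1
#3 stroke at J1

bond 2 stroke→J1  (Se1: effort source, stroke at far end)
bond 1 stroke→J1  (C1: C, integral causality)
bond 3 stroke→J1  (C2 outputs effort q/C2)
bond 0 stroke→R1  (J1: last free bond brings flow in)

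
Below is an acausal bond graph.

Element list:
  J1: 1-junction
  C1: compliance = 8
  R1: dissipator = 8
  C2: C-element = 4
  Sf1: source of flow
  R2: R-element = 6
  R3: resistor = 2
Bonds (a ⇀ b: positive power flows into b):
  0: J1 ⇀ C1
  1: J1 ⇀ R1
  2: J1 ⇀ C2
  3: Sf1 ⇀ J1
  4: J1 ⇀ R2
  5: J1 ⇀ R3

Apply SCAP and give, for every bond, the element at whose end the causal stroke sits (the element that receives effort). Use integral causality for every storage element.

β0 →J1
β1 →J1
β2 →J1
β3 →Sf1
β4 →J1
β5 →J1

β3 stroke at Sf1  (Sf1: flow source, stroke at near end)
β0 stroke at J1  (J1: bond 3 brought flow, rest push out)
β1 stroke at J1  (common-f at J1 fixed by 3)
β2 stroke at J1  (1-jn J1 has f-setter on 3)
β4 stroke at J1  (J1: bond 3 brought flow, rest push out)
β5 stroke at J1  (1-jn J1 has f-setter on 3)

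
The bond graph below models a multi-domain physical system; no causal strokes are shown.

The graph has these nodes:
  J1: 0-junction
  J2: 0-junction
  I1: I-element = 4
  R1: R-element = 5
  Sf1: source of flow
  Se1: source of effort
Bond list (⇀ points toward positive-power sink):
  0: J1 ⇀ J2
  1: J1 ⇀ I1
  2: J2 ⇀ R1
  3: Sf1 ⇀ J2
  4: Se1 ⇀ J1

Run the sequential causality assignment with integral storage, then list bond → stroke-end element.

b0 |J2
b1 |I1
b2 |R1
b3 |Sf1
b4 |J1

b3 stroke→Sf1  (Sf1 (Sf) sets flow on bond)
b4 stroke→J1  (Se1 fixes effort; stroke away)
b0 stroke→J2  (0-jn J1 has e-setter on 4)
b1 stroke→I1  (J1: bond 4 brought effort, rest push out)
b2 stroke→R1  (J2: bond 0 brought effort, rest push out)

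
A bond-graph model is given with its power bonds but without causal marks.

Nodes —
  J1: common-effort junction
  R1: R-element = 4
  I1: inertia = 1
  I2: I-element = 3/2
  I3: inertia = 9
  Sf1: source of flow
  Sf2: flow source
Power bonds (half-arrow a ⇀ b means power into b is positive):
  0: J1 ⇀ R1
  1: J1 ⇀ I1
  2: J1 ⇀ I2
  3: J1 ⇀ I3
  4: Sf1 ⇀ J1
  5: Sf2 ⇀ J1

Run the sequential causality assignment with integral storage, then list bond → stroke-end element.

#0 |J1
#1 |I1
#2 |I2
#3 |I3
#4 |Sf1
#5 |Sf2

b4 |Sf1  (Sf1 fixes flow; stroke at Sf1)
b5 |Sf2  (Sf2 fixes flow; stroke at Sf2)
b1 |I1  (prefer integral on I1)
b2 |I2  (I2 outputs flow p/I2)
b3 |I3  (I3 integral (f out))
b0 |J1  (only one effort-in slot at J1)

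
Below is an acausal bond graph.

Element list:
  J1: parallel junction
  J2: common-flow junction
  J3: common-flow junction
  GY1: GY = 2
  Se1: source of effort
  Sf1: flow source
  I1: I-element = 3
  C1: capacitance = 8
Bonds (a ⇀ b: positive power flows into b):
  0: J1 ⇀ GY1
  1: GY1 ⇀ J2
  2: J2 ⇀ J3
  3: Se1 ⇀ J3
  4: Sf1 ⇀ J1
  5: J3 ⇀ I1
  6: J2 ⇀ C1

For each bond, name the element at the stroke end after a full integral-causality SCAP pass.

bond 3 →J3  (Se1 (Se) sets effort on bond)
bond 4 →Sf1  (source Sf1 imposes f)
bond 0 →J1  (J1 needs exactly one e-in)
bond 1 →J2  (GY1: gyrator matches bond 0)
bond 5 →I1  (I1: I, integral causality)
bond 2 →J3  (1-jn J3 has f-setter on 5)
bond 6 →J2  (J2 flow already set via bond 2)

bond 0 →J1
bond 1 →J2
bond 2 →J3
bond 3 →J3
bond 4 →Sf1
bond 5 →I1
bond 6 →J2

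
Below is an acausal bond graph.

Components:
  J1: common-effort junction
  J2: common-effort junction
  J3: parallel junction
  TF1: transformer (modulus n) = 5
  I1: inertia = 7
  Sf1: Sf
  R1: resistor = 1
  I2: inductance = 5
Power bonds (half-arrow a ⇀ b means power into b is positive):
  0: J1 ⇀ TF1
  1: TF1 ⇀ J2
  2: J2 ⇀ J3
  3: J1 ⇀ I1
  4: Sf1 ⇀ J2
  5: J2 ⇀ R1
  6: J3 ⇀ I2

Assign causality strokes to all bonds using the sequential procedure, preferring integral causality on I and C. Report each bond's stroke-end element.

bond 0 →J1
bond 1 →TF1
bond 2 →J3
bond 3 →I1
bond 4 →Sf1
bond 5 →J2
bond 6 →I2

#4 →Sf1  (Sf1: flow source, stroke at near end)
#3 →I1  (I1 integral (f out))
#0 →J1  (closing 0-jn rule on J1)
#1 →TF1  (TF TF1: opposite of bond 0)
#6 →I2  (I2: I, integral causality)
#2 →J3  (only one effort-in slot at J3)
#5 →J2  (closing 0-jn rule on J2)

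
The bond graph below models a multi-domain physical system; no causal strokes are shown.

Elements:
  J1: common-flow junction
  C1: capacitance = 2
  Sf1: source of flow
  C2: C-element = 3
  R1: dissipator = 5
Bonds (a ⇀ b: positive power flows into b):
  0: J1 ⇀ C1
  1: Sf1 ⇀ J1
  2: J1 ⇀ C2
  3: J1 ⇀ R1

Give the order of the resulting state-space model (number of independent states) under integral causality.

2  (C1, C2 all integral)

#1 →Sf1  (Sf1 fixes flow; stroke at Sf1)
#0 →J1  (common-f at J1 fixed by 1)
#2 →J1  (common-f at J1 fixed by 1)
#3 →J1  (J1: bond 1 brought flow, rest push out)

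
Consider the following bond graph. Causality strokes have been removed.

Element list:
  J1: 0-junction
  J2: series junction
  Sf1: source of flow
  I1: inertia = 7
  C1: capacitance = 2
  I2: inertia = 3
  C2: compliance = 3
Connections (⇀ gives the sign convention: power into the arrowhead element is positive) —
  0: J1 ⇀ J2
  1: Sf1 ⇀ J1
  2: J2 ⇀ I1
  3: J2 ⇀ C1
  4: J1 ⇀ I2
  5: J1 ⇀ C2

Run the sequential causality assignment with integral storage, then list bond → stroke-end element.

β1 stroke→Sf1  (source Sf1 imposes f)
β2 stroke→I1  (I1 outputs flow p/I1)
β0 stroke→J2  (J2: bond 2 brought flow, rest push out)
β3 stroke→J2  (1-jn J2 has f-setter on 2)
β4 stroke→I2  (I2 integral (f out))
β5 stroke→J1  (J1 needs exactly one e-in)

#0 stroke at J2
#1 stroke at Sf1
#2 stroke at I1
#3 stroke at J2
#4 stroke at I2
#5 stroke at J1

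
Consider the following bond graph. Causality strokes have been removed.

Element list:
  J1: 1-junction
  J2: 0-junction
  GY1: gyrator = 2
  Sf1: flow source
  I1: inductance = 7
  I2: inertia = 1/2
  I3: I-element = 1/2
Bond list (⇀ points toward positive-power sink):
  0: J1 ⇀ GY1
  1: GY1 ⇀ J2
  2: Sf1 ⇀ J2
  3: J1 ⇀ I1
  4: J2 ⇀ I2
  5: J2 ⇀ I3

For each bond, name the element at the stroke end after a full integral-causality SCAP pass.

bond 0 stroke at J1
bond 1 stroke at J2
bond 2 stroke at Sf1
bond 3 stroke at I1
bond 4 stroke at I2
bond 5 stroke at I3

bond 2 →Sf1  (Sf1 (Sf) sets flow on bond)
bond 3 →I1  (I1 outputs flow p/I1)
bond 0 →J1  (1-jn J1 has f-setter on 3)
bond 1 →J2  (GY1: gyrator matches bond 0)
bond 4 →I2  (0-jn J2 has e-setter on 1)
bond 5 →I3  (common-e at J2 fixed by 1)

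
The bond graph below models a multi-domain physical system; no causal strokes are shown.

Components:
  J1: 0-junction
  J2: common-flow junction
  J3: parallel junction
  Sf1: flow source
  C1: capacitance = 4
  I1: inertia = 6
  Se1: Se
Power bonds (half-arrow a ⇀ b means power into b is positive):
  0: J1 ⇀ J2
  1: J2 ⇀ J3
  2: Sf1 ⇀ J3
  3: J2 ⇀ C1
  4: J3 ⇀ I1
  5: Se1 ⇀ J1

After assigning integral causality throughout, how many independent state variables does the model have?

2  (C1, I1 all integral)

b2 |Sf1  (Sf1: flow source, stroke at near end)
b5 |J1  (Se1: effort source, stroke at far end)
b0 |J2  (common-e at J1 fixed by 5)
b3 |J2  (C1: C, integral causality)
b1 |J3  (closing 1-jn rule on J2)
b4 |I1  (common-e at J3 fixed by 1)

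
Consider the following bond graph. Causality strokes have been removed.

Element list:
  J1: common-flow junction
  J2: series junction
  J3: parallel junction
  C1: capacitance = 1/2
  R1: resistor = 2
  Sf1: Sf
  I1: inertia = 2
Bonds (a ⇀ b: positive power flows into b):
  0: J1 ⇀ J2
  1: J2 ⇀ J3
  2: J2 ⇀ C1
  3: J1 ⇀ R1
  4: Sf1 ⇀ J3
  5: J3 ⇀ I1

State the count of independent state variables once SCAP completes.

2  (C1, I1 all integral)

β4 stroke at Sf1  (Sf1: flow source, stroke at near end)
β2 stroke at J2  (C1 outputs effort q/C1)
β5 stroke at I1  (I1: I, integral causality)
β1 stroke at J3  (J3 needs exactly one e-in)
β0 stroke at J2  (J2 flow already set via bond 1)
β3 stroke at J1  (1-jn J1 has f-setter on 0)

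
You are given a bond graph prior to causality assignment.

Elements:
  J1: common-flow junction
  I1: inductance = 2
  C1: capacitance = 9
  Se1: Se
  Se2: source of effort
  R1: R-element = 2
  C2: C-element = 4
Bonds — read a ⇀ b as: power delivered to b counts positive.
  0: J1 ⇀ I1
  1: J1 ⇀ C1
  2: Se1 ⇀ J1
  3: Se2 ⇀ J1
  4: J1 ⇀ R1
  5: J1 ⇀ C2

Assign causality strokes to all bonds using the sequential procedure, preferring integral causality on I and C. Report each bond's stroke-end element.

b0 →I1
b1 →J1
b2 →J1
b3 →J1
b4 →J1
b5 →J1

#2 |J1  (Se1: effort source, stroke at far end)
#3 |J1  (Se2 (Se) sets effort on bond)
#0 |I1  (I1 outputs flow p/I1)
#1 |J1  (J1 flow already set via bond 0)
#4 |J1  (1-jn J1 has f-setter on 0)
#5 |J1  (J1: bond 0 brought flow, rest push out)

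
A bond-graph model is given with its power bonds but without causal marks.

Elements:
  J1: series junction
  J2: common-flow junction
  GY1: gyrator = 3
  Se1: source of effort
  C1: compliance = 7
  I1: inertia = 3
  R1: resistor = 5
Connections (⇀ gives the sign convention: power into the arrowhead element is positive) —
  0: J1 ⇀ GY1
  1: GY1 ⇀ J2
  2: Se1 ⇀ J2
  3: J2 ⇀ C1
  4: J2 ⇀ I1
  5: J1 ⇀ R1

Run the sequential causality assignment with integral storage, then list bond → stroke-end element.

b2 stroke→J2  (Se1: effort source, stroke at far end)
b3 stroke→J2  (prefer integral on C1)
b4 stroke→I1  (I1 outputs flow p/I1)
b1 stroke→J2  (common-f at J2 fixed by 4)
b0 stroke→J1  (through GY1, causality inverts; strokes same side of GY1)
b5 stroke→R1  (only one flow-in slot at J1)

β0 |J1
β1 |J2
β2 |J2
β3 |J2
β4 |I1
β5 |R1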